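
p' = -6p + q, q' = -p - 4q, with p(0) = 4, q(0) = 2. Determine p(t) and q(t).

p(t) = -2te^(-5t) + 4e^(-5t), q(t) = -2te^(-5t) + 2e^(-5t)

Coefficient matrix A = [[-6, 1], [-1, -4]].
Characteristic polynomial det(A - λI) = λ^2 + 10λ + 25 = 0.
Single eigenvalue λ = -5 with algebraic multiplicity 2.
Eigenvector v = (1,1); generalized eigenvector w with (A-λI)w=v is (2,3).
General solution: e^(-5t)[C_1·v + C_2·(t·v + w)].
Applying p(0)=4, q(0)=2 gives C_1=8, C_2=-2.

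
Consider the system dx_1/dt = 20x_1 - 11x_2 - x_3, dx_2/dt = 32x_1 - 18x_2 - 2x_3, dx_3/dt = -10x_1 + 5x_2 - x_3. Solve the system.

Coefficient matrix A = [[20, -11, -1], [32, -18, -2], [-10, 5, -1]].
det(A - λI) = 0 gives eigenvalues λ = 4, -2, -1.
For λ=4: eigenvector (-2,-3,1).
For λ=-2: eigenvector (1,2,0).
For λ=-1: eigenvector (-1,-2,1).
General solution: C_1e^(4t)(-2,-3,1) + C_2e^(-2t)(1,2,0) + C_3e^(-t)(-1,-2,1).

x_1(t) = -2C_1e^(4t) + C_2e^(-2t) - C_3e^(-t), x_2(t) = -3C_1e^(4t) + 2C_2e^(-2t) - 2C_3e^(-t), x_3(t) = C_1e^(4t) + C_3e^(-t)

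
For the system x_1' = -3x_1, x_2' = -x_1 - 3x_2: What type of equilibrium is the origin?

stable improper node

A = [[-3,0],[-1,-3]]; det(A-λI) = λ^2 + 6λ + 9.
repeated λ = -3 with a single eigenvector.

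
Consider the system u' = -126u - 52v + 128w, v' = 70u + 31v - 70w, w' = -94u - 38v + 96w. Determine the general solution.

Coefficient matrix A = [[-126, -52, 128], [70, 31, -70], [-94, -38, 96]].
det(A - λI) = 0 gives eigenvalues λ = 2, 3, -4.
For λ=2: eigenvector (1,0,1).
For λ=3: eigenvector (-4,5,-2).
For λ=-4: eigenvector (-4,2,-3).
General solution: C_1e^(2t)(1,0,1) + C_2e^(3t)(-4,5,-2) + C_3e^(-4t)(-4,2,-3).

u(t) = C_1e^(2t) - 4C_2e^(3t) - 4C_3e^(-4t), v(t) = 5C_2e^(3t) + 2C_3e^(-4t), w(t) = C_1e^(2t) - 2C_2e^(3t) - 3C_3e^(-4t)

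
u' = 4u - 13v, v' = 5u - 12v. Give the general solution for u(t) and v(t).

Coefficient matrix A = [[4, -13], [5, -12]].
Characteristic polynomial det(A - λI) = λ^2 + 8λ + 17 = 0.
Eigenvalues λ = -4 ± i (complex conjugate pair).
For λ=-4+i: an eigenvector is (-3,-2) - i(2,1) = (-3 - 2i, -2 - i).
A real fundamental pair from Re and Im of e^((-4+i)t)v: X_1 = e^(-4t)(cos(t)·(-3,-2) + sin(t)·(2,1)), X_2 = e^(-4t)(sin(t)·(-3,-2) - cos(t)·(2,1)).
General solution: c_1X_1 + c_2X_2.

u(t) = 2c_1e^(-4t)sin(t) - 3c_1e^(-4t)cos(t) - 3c_2e^(-4t)sin(t) - 2c_2e^(-4t)cos(t), v(t) = c_1e^(-4t)sin(t) - 2c_1e^(-4t)cos(t) - 2c_2e^(-4t)sin(t) - c_2e^(-4t)cos(t)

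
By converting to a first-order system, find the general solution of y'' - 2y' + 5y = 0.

Let x_1 = y, x_2 = y'. Then x_1' = x_2 and x_2' = -5x_1 + 2x_2.
A = [[0,1],[-5,2]]; det(A-λI) = λ^2 - 2λ + 5.
Eigenvalues λ = 1 ± 2i.

y(t) = c_1e^(t)cos(2t) + c_2e^(t)sin(2t)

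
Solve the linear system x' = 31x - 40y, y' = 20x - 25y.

Coefficient matrix A = [[31, -40], [20, -25]].
Characteristic polynomial det(A - λI) = λ^2 - 6λ + 25 = 0.
Eigenvalues λ = 3 ± 4i (complex conjugate pair).
For λ=3+4i: an eigenvector is (-1,-1) - i(3,2) = (-1 - 3i, -1 - 2i).
A real fundamental pair from Re and Im of e^((3+4i)t)v: X_1 = e^(3t)(cos(4t)·(-1,-1) + sin(4t)·(3,2)), X_2 = e^(3t)(sin(4t)·(-1,-1) - cos(4t)·(3,2)).
General solution: C_1X_1 + C_2X_2.

x(t) = 3C_1e^(3t)sin(4t) - C_1e^(3t)cos(4t) - C_2e^(3t)sin(4t) - 3C_2e^(3t)cos(4t), y(t) = 2C_1e^(3t)sin(4t) - C_1e^(3t)cos(4t) - C_2e^(3t)sin(4t) - 2C_2e^(3t)cos(4t)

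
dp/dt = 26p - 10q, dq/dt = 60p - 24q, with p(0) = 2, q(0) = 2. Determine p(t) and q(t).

p(t) = 4e^(6t) - 2e^(-4t), q(t) = 8e^(6t) - 6e^(-4t)

Coefficient matrix A = [[26, -10], [60, -24]].
Characteristic polynomial det(A - λI) = λ^2 - 2λ - 24 = 0.
Eigenvalues λ = -4, 6.
For λ=-4: (A-λI) row 1 is [30, -10], so an eigenvector is (-1, -3).
For λ=6: (A-λI) row 1 is [20, -10], so an eigenvector is (1, 2).
General solution: c_1e^(-4t)(-1,-3) + c_2e^(6t)(1,2).
Applying p(0)=2, q(0)=2 gives c_1=2, c_2=4.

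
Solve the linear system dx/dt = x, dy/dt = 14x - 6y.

x(t) = -c_2e^(t), y(t) = c_1e^(-6t) - 2c_2e^(t)

Coefficient matrix A = [[1, 0], [14, -6]].
Characteristic polynomial det(A - λI) = λ^2 + 5λ - 6 = 0.
Eigenvalues λ = -6, 1.
For λ=-6: (A-λI) row 1 is [7, 0], so an eigenvector is (0, 1).
For λ=1: (A-λI) row 2 is [14, -7], so an eigenvector is (-1, -2).
General solution: c_1e^(-6t)(0,1) + c_2e^(t)(-1,-2).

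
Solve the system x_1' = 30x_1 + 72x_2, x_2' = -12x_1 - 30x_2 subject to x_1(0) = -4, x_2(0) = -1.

x_1(t) = -18e^(6t) + 14e^(-6t), x_2(t) = 6e^(6t) - 7e^(-6t)

Coefficient matrix A = [[30, 72], [-12, -30]].
Characteristic polynomial det(A - λI) = λ^2 - 36 = 0.
Eigenvalues λ = -6, 6.
For λ=-6: (A-λI) row 1 is [36, 72], so an eigenvector is (-2, 1).
For λ=6: (A-λI) row 1 is [24, 72], so an eigenvector is (3, -1).
General solution: K_1e^(-6t)(-2,1) + K_2e^(6t)(3,-1).
Applying x_1(0)=-4, x_2(0)=-1 gives K_1=-7, K_2=-6.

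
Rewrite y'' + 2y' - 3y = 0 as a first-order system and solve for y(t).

y(t) = C_1e^(-3t) + C_2e^(t)

Let x_1 = y, x_2 = y'. Then x_1' = x_2 and x_2' = 3x_1 - 2x_2.
A = [[0,1],[3,-2]]; det(A-λI) = λ^2 + 2λ - 3.
Eigenvalues λ = -3, 1 with eigenvectors (1,-3), (1,1).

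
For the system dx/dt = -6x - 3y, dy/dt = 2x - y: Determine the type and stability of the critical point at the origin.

stable node

A = [[-6,-3],[2,-1]]; det(A-λI) = λ^2 + 7λ + 12.
λ = -4, -3: both negative.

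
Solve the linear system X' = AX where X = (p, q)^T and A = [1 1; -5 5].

p(t) = -c_1e^(3t)sin(t) + c_2e^(3t)cos(t), q(t) = -2c_1e^(3t)sin(t) - c_1e^(3t)cos(t) - c_2e^(3t)sin(t) + 2c_2e^(3t)cos(t)

Coefficient matrix A = [[1, 1], [-5, 5]].
Characteristic polynomial det(A - λI) = λ^2 - 6λ + 10 = 0.
Eigenvalues λ = 3 ± i (complex conjugate pair).
For λ=3+i: an eigenvector is (0,-1) - i(-1,-2) = (0 + i, -1 + 2i).
A real fundamental pair from Re and Im of e^((3+i)t)v: X_1 = e^(3t)(cos(t)·(0,-1) + sin(t)·(-1,-2)), X_2 = e^(3t)(sin(t)·(0,-1) - cos(t)·(-1,-2)).
General solution: c_1X_1 + c_2X_2.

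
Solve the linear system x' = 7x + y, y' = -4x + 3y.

Coefficient matrix A = [[7, 1], [-4, 3]].
Characteristic polynomial det(A - λI) = λ^2 - 10λ + 25 = 0.
Single eigenvalue λ = 5 with algebraic multiplicity 2.
Eigenvector v = (-1,2); generalized eigenvector w with (A-λI)w=v is (1,-3).
General solution: e^(5t)[c_1·v + c_2·(t·v + w)].

x(t) = -c_1e^(5t) - c_2te^(5t) + c_2e^(5t), y(t) = 2c_1e^(5t) + 2c_2te^(5t) - 3c_2e^(5t)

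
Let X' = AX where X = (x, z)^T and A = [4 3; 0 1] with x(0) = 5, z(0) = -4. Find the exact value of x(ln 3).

A = [[4,3],[0,1]]; eigenvalues λ = 1, 4.
Eigenvectors: (1,-1) for λ=1, (-1,0) for λ=4.
From the initial condition, c_1 = 4, c_2 = -1.
x(ln 3) = (4)(3^1)(1) + (-1)(3^4)(-1) = 93.

93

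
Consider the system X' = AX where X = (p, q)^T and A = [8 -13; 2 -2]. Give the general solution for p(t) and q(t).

p(t) = -2c_1e^(3t)sin(t) - 3c_1e^(3t)cos(t) - 3c_2e^(3t)sin(t) + 2c_2e^(3t)cos(t), q(t) = -c_1e^(3t)sin(t) - c_1e^(3t)cos(t) - c_2e^(3t)sin(t) + c_2e^(3t)cos(t)

Coefficient matrix A = [[8, -13], [2, -2]].
Characteristic polynomial det(A - λI) = λ^2 - 6λ + 10 = 0.
Eigenvalues λ = 3 ± i (complex conjugate pair).
For λ=3+i: an eigenvector is (-3,-1) - i(-2,-1) = (-3 + 2i, -1 + i).
A real fundamental pair from Re and Im of e^((3+i)t)v: X_1 = e^(3t)(cos(t)·(-3,-1) + sin(t)·(-2,-1)), X_2 = e^(3t)(sin(t)·(-3,-1) - cos(t)·(-2,-1)).
General solution: c_1X_1 + c_2X_2.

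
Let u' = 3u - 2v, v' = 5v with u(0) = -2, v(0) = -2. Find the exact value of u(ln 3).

378

A = [[3,-2],[0,5]]; eigenvalues λ = 5, 3.
Eigenvectors: (1,-1) for λ=5, (1,0) for λ=3.
From the initial condition, c_1 = 2, c_2 = -4.
u(ln 3) = (2)(3^5)(1) + (-4)(3^3)(1) = 378.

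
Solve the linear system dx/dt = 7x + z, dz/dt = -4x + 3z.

Coefficient matrix A = [[7, 1], [-4, 3]].
Characteristic polynomial det(A - λI) = λ^2 - 10λ + 25 = 0.
Single eigenvalue λ = 5 with algebraic multiplicity 2.
Eigenvector v = (1,-2); generalized eigenvector w with (A-λI)w=v is (0,1).
General solution: e^(5t)[K_1·v + K_2·(t·v + w)].

x(t) = K_1e^(5t) + K_2te^(5t), z(t) = -2K_1e^(5t) - 2K_2te^(5t) + K_2e^(5t)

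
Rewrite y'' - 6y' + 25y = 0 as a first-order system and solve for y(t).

Let x_1 = y, x_2 = y'. Then x_1' = x_2 and x_2' = -25x_1 + 6x_2.
A = [[0,1],[-25,6]]; det(A-λI) = λ^2 - 6λ + 25.
Eigenvalues λ = 3 ± 4i.

y(t) = K_1e^(3t)cos(4t) + K_2e^(3t)sin(4t)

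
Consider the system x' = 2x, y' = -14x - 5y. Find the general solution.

x(t) = K_1e^(2t), y(t) = -2K_1e^(2t) - K_2e^(-5t)

Coefficient matrix A = [[2, 0], [-14, -5]].
Characteristic polynomial det(A - λI) = λ^2 + 3λ - 10 = 0.
Eigenvalues λ = 2, -5.
For λ=2: (A-λI) row 2 is [-14, -7], so an eigenvector is (1, -2).
For λ=-5: (A-λI) row 1 is [7, 0], so an eigenvector is (0, -1).
General solution: K_1e^(2t)(1,-2) + K_2e^(-5t)(0,-1).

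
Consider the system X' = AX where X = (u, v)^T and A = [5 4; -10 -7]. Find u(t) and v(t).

Coefficient matrix A = [[5, 4], [-10, -7]].
Characteristic polynomial det(A - λI) = λ^2 + 2λ + 5 = 0.
Eigenvalues λ = -1 ± 2i (complex conjugate pair).
For λ=-1+2i: an eigenvector is (-1,2) - i(1,-1) = (-1 - i, 2 + i).
A real fundamental pair from Re and Im of e^((-1+2i)t)v: X_1 = e^(-t)(cos(2t)·(-1,2) + sin(2t)·(1,-1)), X_2 = e^(-t)(sin(2t)·(-1,2) - cos(2t)·(1,-1)).
General solution: C_1X_1 + C_2X_2.

u(t) = C_1e^(-t)sin(2t) - C_1e^(-t)cos(2t) - C_2e^(-t)sin(2t) - C_2e^(-t)cos(2t), v(t) = -C_1e^(-t)sin(2t) + 2C_1e^(-t)cos(2t) + 2C_2e^(-t)sin(2t) + C_2e^(-t)cos(2t)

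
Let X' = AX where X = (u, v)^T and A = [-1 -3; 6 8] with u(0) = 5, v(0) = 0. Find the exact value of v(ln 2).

A = [[-1,-3],[6,8]]; eigenvalues λ = 5, 2.
Eigenvectors: (1,-2) for λ=5, (-1,1) for λ=2.
From the initial condition, c_1 = -5, c_2 = -10.
v(ln 2) = (-5)(2^5)(-2) + (-10)(2^2)(1) = 280.

280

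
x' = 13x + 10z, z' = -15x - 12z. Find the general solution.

x(t) = 2C_1e^(-2t) - C_2e^(3t), z(t) = -3C_1e^(-2t) + C_2e^(3t)

Coefficient matrix A = [[13, 10], [-15, -12]].
Characteristic polynomial det(A - λI) = λ^2 - λ - 6 = 0.
Eigenvalues λ = -2, 3.
For λ=-2: (A-λI) row 1 is [15, 10], so an eigenvector is (2, -3).
For λ=3: (A-λI) row 1 is [10, 10], so an eigenvector is (-1, 1).
General solution: C_1e^(-2t)(2,-3) + C_2e^(3t)(-1,1).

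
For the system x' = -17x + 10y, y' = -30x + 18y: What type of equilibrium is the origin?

saddle

A = [[-17,10],[-30,18]]; det(A-λI) = λ^2 - λ - 6.
λ = 3, -2: opposite signs.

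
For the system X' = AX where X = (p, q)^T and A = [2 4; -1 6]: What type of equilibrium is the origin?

unstable improper node

A = [[2,4],[-1,6]]; det(A-λI) = λ^2 - 8λ + 16.
repeated λ = 4 with a single eigenvector.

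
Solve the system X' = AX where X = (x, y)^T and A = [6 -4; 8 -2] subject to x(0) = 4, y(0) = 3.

x(t) = e^(2t)sin(4t) + 4e^(2t)cos(4t), y(t) = 5e^(2t)sin(4t) + 3e^(2t)cos(4t)

Coefficient matrix A = [[6, -4], [8, -2]].
Characteristic polynomial det(A - λI) = λ^2 - 4λ + 20 = 0.
Eigenvalues λ = 2 ± 4i (complex conjugate pair).
For λ=2+4i: an eigenvector is (0,1) - i(-1,-1) = (0 + i, 1 + i).
A real fundamental pair from Re and Im of e^((2+4i)t)v: X_1 = e^(2t)(cos(4t)·(0,1) + sin(4t)·(-1,-1)), X_2 = e^(2t)(sin(4t)·(0,1) - cos(4t)·(-1,-1)).
General solution: c_1X_1 + c_2X_2.
Applying x(0)=4, y(0)=3 gives c_1=-1, c_2=4.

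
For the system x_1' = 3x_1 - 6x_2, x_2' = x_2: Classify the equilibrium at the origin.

unstable node

A = [[3,-6],[0,1]]; det(A-λI) = λ^2 - 4λ + 3.
λ = 3, 1: both positive.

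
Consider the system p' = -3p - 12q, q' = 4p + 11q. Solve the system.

Coefficient matrix A = [[-3, -12], [4, 11]].
Characteristic polynomial det(A - λI) = λ^2 - 8λ + 15 = 0.
Eigenvalues λ = 3, 5.
For λ=3: (A-λI) row 1 is [-6, -12], so an eigenvector is (-2, 1).
For λ=5: (A-λI) row 1 is [-8, -12], so an eigenvector is (3, -2).
General solution: c_1e^(3t)(-2,1) + c_2e^(5t)(3,-2).

p(t) = -2c_1e^(3t) + 3c_2e^(5t), q(t) = c_1e^(3t) - 2c_2e^(5t)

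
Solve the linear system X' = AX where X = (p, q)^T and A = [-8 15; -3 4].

p(t) = -K_1e^(-2t)sin(3t) - 2K_1e^(-2t)cos(3t) - 2K_2e^(-2t)sin(3t) + K_2e^(-2t)cos(3t), q(t) = -K_1e^(-2t)cos(3t) - K_2e^(-2t)sin(3t)

Coefficient matrix A = [[-8, 15], [-3, 4]].
Characteristic polynomial det(A - λI) = λ^2 + 4λ + 13 = 0.
Eigenvalues λ = -2 ± 3i (complex conjugate pair).
For λ=-2+3i: an eigenvector is (-2,-1) - i(-1,0) = (-2 + i, -1).
A real fundamental pair from Re and Im of e^((-2+3i)t)v: X_1 = e^(-2t)(cos(3t)·(-2,-1) + sin(3t)·(-1,0)), X_2 = e^(-2t)(sin(3t)·(-2,-1) - cos(3t)·(-1,0)).
General solution: K_1X_1 + K_2X_2.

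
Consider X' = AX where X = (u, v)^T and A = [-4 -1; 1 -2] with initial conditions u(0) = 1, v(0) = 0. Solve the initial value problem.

u(t) = -te^(-3t) + e^(-3t), v(t) = te^(-3t)

Coefficient matrix A = [[-4, -1], [1, -2]].
Characteristic polynomial det(A - λI) = λ^2 + 6λ + 9 = 0.
Single eigenvalue λ = -3 with algebraic multiplicity 2.
Eigenvector v = (1,-1); generalized eigenvector w with (A-λI)w=v is (1,-2).
General solution: e^(-3t)[c_1·v + c_2·(t·v + w)].
Applying u(0)=1, v(0)=0 gives c_1=2, c_2=-1.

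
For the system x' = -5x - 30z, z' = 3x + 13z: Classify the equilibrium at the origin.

A = [[-5,-30],[3,13]]; det(A-λI) = λ^2 - 8λ + 25.
λ = 4 ± 3i: positive real part.

unstable spiral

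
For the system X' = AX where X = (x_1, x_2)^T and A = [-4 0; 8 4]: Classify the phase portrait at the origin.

saddle

A = [[-4,0],[8,4]]; det(A-λI) = λ^2 - 16.
λ = -4, 4: opposite signs.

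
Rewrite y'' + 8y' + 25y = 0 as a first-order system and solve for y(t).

y(t) = c_1e^(-4t)cos(3t) + c_2e^(-4t)sin(3t)

Let x_1 = y, x_2 = y'. Then x_1' = x_2 and x_2' = -25x_1 - 8x_2.
A = [[0,1],[-25,-8]]; det(A-λI) = λ^2 + 8λ + 25.
Eigenvalues λ = -4 ± 3i.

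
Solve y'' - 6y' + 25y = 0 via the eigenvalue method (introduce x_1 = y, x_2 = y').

Let x_1 = y, x_2 = y'. Then x_1' = x_2 and x_2' = -25x_1 + 6x_2.
A = [[0,1],[-25,6]]; det(A-λI) = λ^2 - 6λ + 25.
Eigenvalues λ = 3 ± 4i.

y(t) = C_1e^(3t)cos(4t) + C_2e^(3t)sin(4t)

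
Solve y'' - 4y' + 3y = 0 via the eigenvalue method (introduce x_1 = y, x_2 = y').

Let x_1 = y, x_2 = y'. Then x_1' = x_2 and x_2' = -3x_1 + 4x_2.
A = [[0,1],[-3,4]]; det(A-λI) = λ^2 - 4λ + 3.
Eigenvalues λ = 1, 3 with eigenvectors (1,1), (1,3).

y(t) = K_1e^(t) + K_2e^(3t)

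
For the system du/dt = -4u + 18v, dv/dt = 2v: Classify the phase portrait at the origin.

A = [[-4,18],[0,2]]; det(A-λI) = λ^2 + 2λ - 8.
λ = 2, -4: opposite signs.

saddle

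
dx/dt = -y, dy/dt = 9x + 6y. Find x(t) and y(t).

Coefficient matrix A = [[0, -1], [9, 6]].
Characteristic polynomial det(A - λI) = λ^2 - 6λ + 9 = 0.
Single eigenvalue λ = 3 with algebraic multiplicity 2.
Eigenvector v = (-1,3); generalized eigenvector w with (A-λI)w=v is (1,-2).
General solution: e^(3t)[c_1·v + c_2·(t·v + w)].

x(t) = -c_1e^(3t) - c_2te^(3t) + c_2e^(3t), y(t) = 3c_1e^(3t) + 3c_2te^(3t) - 2c_2e^(3t)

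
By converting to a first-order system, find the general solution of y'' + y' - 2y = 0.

Let x_1 = y, x_2 = y'. Then x_1' = x_2 and x_2' = 2x_1 - x_2.
A = [[0,1],[2,-1]]; det(A-λI) = λ^2 + λ - 2.
Eigenvalues λ = 1, -2 with eigenvectors (1,1), (1,-2).

y(t) = C_1e^(t) + C_2e^(-2t)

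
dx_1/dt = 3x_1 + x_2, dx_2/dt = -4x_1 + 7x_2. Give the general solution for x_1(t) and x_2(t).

x_1(t) = C_1e^(5t) + C_2te^(5t) + C_2e^(5t), x_2(t) = 2C_1e^(5t) + 2C_2te^(5t) + 3C_2e^(5t)

Coefficient matrix A = [[3, 1], [-4, 7]].
Characteristic polynomial det(A - λI) = λ^2 - 10λ + 25 = 0.
Single eigenvalue λ = 5 with algebraic multiplicity 2.
Eigenvector v = (1,2); generalized eigenvector w with (A-λI)w=v is (1,3).
General solution: e^(5t)[C_1·v + C_2·(t·v + w)].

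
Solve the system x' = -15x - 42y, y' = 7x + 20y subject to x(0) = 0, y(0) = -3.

x(t) = 18e^(6t) - 18e^(-t), y(t) = -9e^(6t) + 6e^(-t)

Coefficient matrix A = [[-15, -42], [7, 20]].
Characteristic polynomial det(A - λI) = λ^2 - 5λ - 6 = 0.
Eigenvalues λ = 6, -1.
For λ=6: (A-λI) row 1 is [-21, -42], so an eigenvector is (2, -1).
For λ=-1: (A-λI) row 1 is [-14, -42], so an eigenvector is (-3, 1).
General solution: K_1e^(6t)(2,-1) + K_2e^(-t)(-3,1).
Applying x(0)=0, y(0)=-3 gives K_1=9, K_2=6.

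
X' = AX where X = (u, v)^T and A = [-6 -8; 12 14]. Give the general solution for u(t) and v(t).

Coefficient matrix A = [[-6, -8], [12, 14]].
Characteristic polynomial det(A - λI) = λ^2 - 8λ + 12 = 0.
Eigenvalues λ = 6, 2.
For λ=6: (A-λI) row 1 is [-12, -8], so an eigenvector is (2, -3).
For λ=2: (A-λI) row 1 is [-8, -8], so an eigenvector is (1, -1).
General solution: c_1e^(6t)(2,-3) + c_2e^(2t)(1,-1).

u(t) = 2c_1e^(6t) + c_2e^(2t), v(t) = -3c_1e^(6t) - c_2e^(2t)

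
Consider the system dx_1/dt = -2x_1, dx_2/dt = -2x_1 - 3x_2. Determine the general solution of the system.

Coefficient matrix A = [[-2, 0], [-2, -3]].
Characteristic polynomial det(A - λI) = λ^2 + 5λ + 6 = 0.
Eigenvalues λ = -3, -2.
For λ=-3: (A-λI) row 1 is [1, 0], so an eigenvector is (0, -1).
For λ=-2: (A-λI) row 2 is [-2, -1], so an eigenvector is (-1, 2).
General solution: c_1e^(-3t)(0,-1) + c_2e^(-2t)(-1,2).

x_1(t) = -c_2e^(-2t), x_2(t) = -c_1e^(-3t) + 2c_2e^(-2t)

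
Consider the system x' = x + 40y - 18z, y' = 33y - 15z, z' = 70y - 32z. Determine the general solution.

Coefficient matrix A = [[1, 40, -18], [0, 33, -15], [0, 70, -32]].
det(A - λI) = 0 gives eigenvalues λ = 1, 3, -2.
For λ=1: eigenvector (1,0,0).
For λ=3: eigenvector (2,1,2).
For λ=-2: eigenvector (2,3,7).
General solution: C_1e^(t)(1,0,0) + C_2e^(3t)(2,1,2) + C_3e^(-2t)(2,3,7).

x(t) = C_1e^(t) + 2C_2e^(3t) + 2C_3e^(-2t), y(t) = C_2e^(3t) + 3C_3e^(-2t), z(t) = 2C_2e^(3t) + 7C_3e^(-2t)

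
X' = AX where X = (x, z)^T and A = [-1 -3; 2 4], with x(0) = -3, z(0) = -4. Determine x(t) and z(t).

x(t) = 18e^(2t) - 21e^(t), z(t) = -18e^(2t) + 14e^(t)

Coefficient matrix A = [[-1, -3], [2, 4]].
Characteristic polynomial det(A - λI) = λ^2 - 3λ + 2 = 0.
Eigenvalues λ = 1, 2.
For λ=1: (A-λI) row 1 is [-2, -3], so an eigenvector is (3, -2).
For λ=2: (A-λI) row 1 is [-3, -3], so an eigenvector is (1, -1).
General solution: c_1e^(t)(3,-2) + c_2e^(2t)(1,-1).
Applying x(0)=-3, z(0)=-4 gives c_1=-7, c_2=18.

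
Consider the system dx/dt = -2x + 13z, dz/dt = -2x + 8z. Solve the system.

x(t) = 3C_1e^(3t)sin(t) + 2C_1e^(3t)cos(t) + 2C_2e^(3t)sin(t) - 3C_2e^(3t)cos(t), z(t) = C_1e^(3t)sin(t) + C_1e^(3t)cos(t) + C_2e^(3t)sin(t) - C_2e^(3t)cos(t)

Coefficient matrix A = [[-2, 13], [-2, 8]].
Characteristic polynomial det(A - λI) = λ^2 - 6λ + 10 = 0.
Eigenvalues λ = 3 ± i (complex conjugate pair).
For λ=3+i: an eigenvector is (2,1) - i(3,1) = (2 - 3i, 1 - i).
A real fundamental pair from Re and Im of e^((3+i)t)v: X_1 = e^(3t)(cos(t)·(2,1) + sin(t)·(3,1)), X_2 = e^(3t)(sin(t)·(2,1) - cos(t)·(3,1)).
General solution: C_1X_1 + C_2X_2.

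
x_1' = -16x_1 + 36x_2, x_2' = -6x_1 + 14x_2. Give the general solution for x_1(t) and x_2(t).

Coefficient matrix A = [[-16, 36], [-6, 14]].
Characteristic polynomial det(A - λI) = λ^2 + 2λ - 8 = 0.
Eigenvalues λ = -4, 2.
For λ=-4: (A-λI) row 1 is [-12, 36], so an eigenvector is (-3, -1).
For λ=2: (A-λI) row 1 is [-18, 36], so an eigenvector is (2, 1).
General solution: K_1e^(-4t)(-3,-1) + K_2e^(2t)(2,1).

x_1(t) = -3K_1e^(-4t) + 2K_2e^(2t), x_2(t) = -K_1e^(-4t) + K_2e^(2t)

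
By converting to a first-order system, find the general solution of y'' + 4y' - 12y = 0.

y(t) = K_1e^(-6t) + K_2e^(2t)

Let x_1 = y, x_2 = y'. Then x_1' = x_2 and x_2' = 12x_1 - 4x_2.
A = [[0,1],[12,-4]]; det(A-λI) = λ^2 + 4λ - 12.
Eigenvalues λ = -6, 2 with eigenvectors (1,-6), (1,2).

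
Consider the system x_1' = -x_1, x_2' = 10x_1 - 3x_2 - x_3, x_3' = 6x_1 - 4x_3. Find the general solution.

Coefficient matrix A = [[-1, 0, 0], [10, -3, -1], [6, 0, -4]].
det(A - λI) = 0 gives eigenvalues λ = -1, -3, -4.
For λ=-1: eigenvector (1,4,2).
For λ=-3: eigenvector (0,1,0).
For λ=-4: eigenvector (0,1,1).
General solution: C_1e^(-t)(1,4,2) + C_2e^(-3t)(0,1,0) + C_3e^(-4t)(0,1,1).

x_1(t) = C_1e^(-t), x_2(t) = 4C_1e^(-t) + C_2e^(-3t) + C_3e^(-4t), x_3(t) = 2C_1e^(-t) + C_3e^(-4t)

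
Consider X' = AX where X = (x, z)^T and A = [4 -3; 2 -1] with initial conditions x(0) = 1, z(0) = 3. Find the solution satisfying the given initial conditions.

x(t) = -6e^(2t) + 7e^(t), z(t) = -4e^(2t) + 7e^(t)

Coefficient matrix A = [[4, -3], [2, -1]].
Characteristic polynomial det(A - λI) = λ^2 - 3λ + 2 = 0.
Eigenvalues λ = 2, 1.
For λ=2: (A-λI) row 1 is [2, -3], so an eigenvector is (3, 2).
For λ=1: (A-λI) row 1 is [3, -3], so an eigenvector is (1, 1).
General solution: K_1e^(2t)(3,2) + K_2e^(t)(1,1).
Applying x(0)=1, z(0)=3 gives K_1=-2, K_2=7.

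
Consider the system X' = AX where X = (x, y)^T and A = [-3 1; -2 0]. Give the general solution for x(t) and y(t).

Coefficient matrix A = [[-3, 1], [-2, 0]].
Characteristic polynomial det(A - λI) = λ^2 + 3λ + 2 = 0.
Eigenvalues λ = -2, -1.
For λ=-2: (A-λI) row 1 is [-1, 1], so an eigenvector is (1, 1).
For λ=-1: (A-λI) row 1 is [-2, 1], so an eigenvector is (1, 2).
General solution: K_1e^(-2t)(1,1) + K_2e^(-t)(1,2).

x(t) = K_1e^(-2t) + K_2e^(-t), y(t) = K_1e^(-2t) + 2K_2e^(-t)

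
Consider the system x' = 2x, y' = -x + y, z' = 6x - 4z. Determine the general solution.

Coefficient matrix A = [[2, 0, 0], [-1, 1, 0], [6, 0, -4]].
det(A - λI) = 0 gives eigenvalues λ = 2, 1, -4.
For λ=2: eigenvector (1,-1,1).
For λ=1: eigenvector (0,1,0).
For λ=-4: eigenvector (0,0,1).
General solution: C_1e^(2t)(1,-1,1) + C_2e^(t)(0,1,0) + C_3e^(-4t)(0,0,1).

x(t) = C_1e^(2t), y(t) = -C_1e^(2t) + C_2e^(t), z(t) = C_1e^(2t) + C_3e^(-4t)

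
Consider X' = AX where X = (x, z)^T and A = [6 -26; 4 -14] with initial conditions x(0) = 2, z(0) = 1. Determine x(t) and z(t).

Coefficient matrix A = [[6, -26], [4, -14]].
Characteristic polynomial det(A - λI) = λ^2 + 8λ + 20 = 0.
Eigenvalues λ = -4 ± 2i (complex conjugate pair).
For λ=-4+2i: an eigenvector is (-3,-1) - i(-2,-1) = (-3 + 2i, -1 + i).
A real fundamental pair from Re and Im of e^((-4+2i)t)v: X_1 = e^(-4t)(cos(2t)·(-3,-1) + sin(2t)·(-2,-1)), X_2 = e^(-4t)(sin(2t)·(-3,-1) - cos(2t)·(-2,-1)).
General solution: K_1X_1 + K_2X_2.
Applying x(0)=2, z(0)=1 gives K_1=0, K_2=1.

x(t) = -3e^(-4t)sin(2t) + 2e^(-4t)cos(2t), z(t) = -e^(-4t)sin(2t) + e^(-4t)cos(2t)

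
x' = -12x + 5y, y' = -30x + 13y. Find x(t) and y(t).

Coefficient matrix A = [[-12, 5], [-30, 13]].
Characteristic polynomial det(A - λI) = λ^2 - λ - 6 = 0.
Eigenvalues λ = 3, -2.
For λ=3: (A-λI) row 1 is [-15, 5], so an eigenvector is (-1, -3).
For λ=-2: (A-λI) row 1 is [-10, 5], so an eigenvector is (1, 2).
General solution: C_1e^(3t)(-1,-3) + C_2e^(-2t)(1,2).

x(t) = -C_1e^(3t) + C_2e^(-2t), y(t) = -3C_1e^(3t) + 2C_2e^(-2t)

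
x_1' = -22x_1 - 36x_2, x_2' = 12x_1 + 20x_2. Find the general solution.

x_1(t) = 3K_1e^(2t) - 2K_2e^(-4t), x_2(t) = -2K_1e^(2t) + K_2e^(-4t)

Coefficient matrix A = [[-22, -36], [12, 20]].
Characteristic polynomial det(A - λI) = λ^2 + 2λ - 8 = 0.
Eigenvalues λ = 2, -4.
For λ=2: (A-λI) row 1 is [-24, -36], so an eigenvector is (3, -2).
For λ=-4: (A-λI) row 1 is [-18, -36], so an eigenvector is (-2, 1).
General solution: K_1e^(2t)(3,-2) + K_2e^(-4t)(-2,1).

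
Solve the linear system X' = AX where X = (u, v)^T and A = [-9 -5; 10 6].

u(t) = C_1e^(-4t) - C_2e^(t), v(t) = -C_1e^(-4t) + 2C_2e^(t)

Coefficient matrix A = [[-9, -5], [10, 6]].
Characteristic polynomial det(A - λI) = λ^2 + 3λ - 4 = 0.
Eigenvalues λ = -4, 1.
For λ=-4: (A-λI) row 1 is [-5, -5], so an eigenvector is (1, -1).
For λ=1: (A-λI) row 1 is [-10, -5], so an eigenvector is (-1, 2).
General solution: C_1e^(-4t)(1,-1) + C_2e^(t)(-1,2).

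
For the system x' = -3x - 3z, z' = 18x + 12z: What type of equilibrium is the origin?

A = [[-3,-3],[18,12]]; det(A-λI) = λ^2 - 9λ + 18.
λ = 6, 3: both positive.

unstable node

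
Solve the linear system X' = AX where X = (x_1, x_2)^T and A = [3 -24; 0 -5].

x_1(t) = c_1e^(3t) + 3c_2e^(-5t), x_2(t) = c_2e^(-5t)

Coefficient matrix A = [[3, -24], [0, -5]].
Characteristic polynomial det(A - λI) = λ^2 + 2λ - 15 = 0.
Eigenvalues λ = 3, -5.
For λ=3: (A-λI) row 1 is [0, -24], so an eigenvector is (1, 0).
For λ=-5: (A-λI) row 1 is [8, -24], so an eigenvector is (3, 1).
General solution: c_1e^(3t)(1,0) + c_2e^(-5t)(3,1).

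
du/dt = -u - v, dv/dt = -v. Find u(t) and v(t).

u(t) = C_1e^(-t) + C_2te^(-t) + C_2e^(-t), v(t) = -C_2e^(-t)

Coefficient matrix A = [[-1, -1], [0, -1]].
Characteristic polynomial det(A - λI) = λ^2 + 2λ + 1 = 0.
Single eigenvalue λ = -1 with algebraic multiplicity 2.
Eigenvector v = (1,0); generalized eigenvector w with (A-λI)w=v is (1,-1).
General solution: e^(-t)[C_1·v + C_2·(t·v + w)].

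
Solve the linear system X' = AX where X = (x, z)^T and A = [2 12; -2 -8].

Coefficient matrix A = [[2, 12], [-2, -8]].
Characteristic polynomial det(A - λI) = λ^2 + 6λ + 8 = 0.
Eigenvalues λ = -2, -4.
For λ=-2: (A-λI) row 1 is [4, 12], so an eigenvector is (-3, 1).
For λ=-4: (A-λI) row 1 is [6, 12], so an eigenvector is (2, -1).
General solution: K_1e^(-2t)(-3,1) + K_2e^(-4t)(2,-1).

x(t) = -3K_1e^(-2t) + 2K_2e^(-4t), z(t) = K_1e^(-2t) - K_2e^(-4t)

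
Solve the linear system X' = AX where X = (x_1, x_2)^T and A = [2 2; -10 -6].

Coefficient matrix A = [[2, 2], [-10, -6]].
Characteristic polynomial det(A - λI) = λ^2 + 4λ + 8 = 0.
Eigenvalues λ = -2 ± 2i (complex conjugate pair).
For λ=-2+2i: an eigenvector is (0,1) - i(1,-2) = (0 - i, 1 + 2i).
A real fundamental pair from Re and Im of e^((-2+2i)t)v: X_1 = e^(-2t)(cos(2t)·(0,1) + sin(2t)·(1,-2)), X_2 = e^(-2t)(sin(2t)·(0,1) - cos(2t)·(1,-2)).
General solution: c_1X_1 + c_2X_2.

x_1(t) = c_1e^(-2t)sin(2t) - c_2e^(-2t)cos(2t), x_2(t) = -2c_1e^(-2t)sin(2t) + c_1e^(-2t)cos(2t) + c_2e^(-2t)sin(2t) + 2c_2e^(-2t)cos(2t)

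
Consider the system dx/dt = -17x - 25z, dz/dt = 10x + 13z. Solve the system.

Coefficient matrix A = [[-17, -25], [10, 13]].
Characteristic polynomial det(A - λI) = λ^2 + 4λ + 29 = 0.
Eigenvalues λ = -2 ± 5i (complex conjugate pair).
For λ=-2+5i: an eigenvector is (1,-1) - i(2,-1) = (1 - 2i, -1 + i).
A real fundamental pair from Re and Im of e^((-2+5i)t)v: X_1 = e^(-2t)(cos(5t)·(1,-1) + sin(5t)·(2,-1)), X_2 = e^(-2t)(sin(5t)·(1,-1) - cos(5t)·(2,-1)).
General solution: K_1X_1 + K_2X_2.

x(t) = 2K_1e^(-2t)sin(5t) + K_1e^(-2t)cos(5t) + K_2e^(-2t)sin(5t) - 2K_2e^(-2t)cos(5t), z(t) = -K_1e^(-2t)sin(5t) - K_1e^(-2t)cos(5t) - K_2e^(-2t)sin(5t) + K_2e^(-2t)cos(5t)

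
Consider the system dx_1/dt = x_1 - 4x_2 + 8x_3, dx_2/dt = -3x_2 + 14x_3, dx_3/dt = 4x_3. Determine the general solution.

x_1(t) = C_1e^(t) + C_2e^(-3t), x_2(t) = C_2e^(-3t) + 2C_3e^(4t), x_3(t) = C_3e^(4t)

Coefficient matrix A = [[1, -4, 8], [0, -3, 14], [0, 0, 4]].
det(A - λI) = 0 gives eigenvalues λ = 1, -3, 4.
For λ=1: eigenvector (1,0,0).
For λ=-3: eigenvector (1,1,0).
For λ=4: eigenvector (0,2,1).
General solution: C_1e^(t)(1,0,0) + C_2e^(-3t)(1,1,0) + C_3e^(4t)(0,2,1).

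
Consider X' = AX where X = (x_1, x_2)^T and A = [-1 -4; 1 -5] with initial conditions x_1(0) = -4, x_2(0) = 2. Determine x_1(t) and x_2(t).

x_1(t) = -16te^(-3t) - 4e^(-3t), x_2(t) = -8te^(-3t) + 2e^(-3t)

Coefficient matrix A = [[-1, -4], [1, -5]].
Characteristic polynomial det(A - λI) = λ^2 + 6λ + 9 = 0.
Single eigenvalue λ = -3 with algebraic multiplicity 2.
Eigenvector v = (2,1); generalized eigenvector w with (A-λI)w=v is (-3,-2).
General solution: e^(-3t)[K_1·v + K_2·(t·v + w)].
Applying x_1(0)=-4, x_2(0)=2 gives K_1=-14, K_2=-8.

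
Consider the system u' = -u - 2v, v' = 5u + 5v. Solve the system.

Coefficient matrix A = [[-1, -2], [5, 5]].
Characteristic polynomial det(A - λI) = λ^2 - 4λ + 5 = 0.
Eigenvalues λ = 2 ± i (complex conjugate pair).
For λ=2+i: an eigenvector is (-1,1) - i(1,-2) = (-1 - i, 1 + 2i).
A real fundamental pair from Re and Im of e^((2+i)t)v: X_1 = e^(2t)(cos(t)·(-1,1) + sin(t)·(1,-2)), X_2 = e^(2t)(sin(t)·(-1,1) - cos(t)·(1,-2)).
General solution: c_1X_1 + c_2X_2.

u(t) = c_1e^(2t)sin(t) - c_1e^(2t)cos(t) - c_2e^(2t)sin(t) - c_2e^(2t)cos(t), v(t) = -2c_1e^(2t)sin(t) + c_1e^(2t)cos(t) + c_2e^(2t)sin(t) + 2c_2e^(2t)cos(t)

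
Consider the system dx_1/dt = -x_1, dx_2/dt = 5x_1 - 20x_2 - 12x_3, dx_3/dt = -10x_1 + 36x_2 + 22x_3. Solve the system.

Coefficient matrix A = [[-1, 0, 0], [5, -20, -12], [-10, 36, 22]].
det(A - λI) = 0 gives eigenvalues λ = -1, 4, -2.
For λ=-1: eigenvector (1,-1,2).
For λ=4: eigenvector (0,1,-2).
For λ=-2: eigenvector (0,2,-3).
General solution: c_1e^(-t)(1,-1,2) + c_2e^(4t)(0,1,-2) + c_3e^(-2t)(0,2,-3).

x_1(t) = c_1e^(-t), x_2(t) = -c_1e^(-t) + c_2e^(4t) + 2c_3e^(-2t), x_3(t) = 2c_1e^(-t) - 2c_2e^(4t) - 3c_3e^(-2t)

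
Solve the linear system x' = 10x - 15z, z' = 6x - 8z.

x(t) = -2K_1e^(t)sin(3t) + K_1e^(t)cos(3t) + K_2e^(t)sin(3t) + 2K_2e^(t)cos(3t), z(t) = -K_1e^(t)sin(3t) + K_1e^(t)cos(3t) + K_2e^(t)sin(3t) + K_2e^(t)cos(3t)

Coefficient matrix A = [[10, -15], [6, -8]].
Characteristic polynomial det(A - λI) = λ^2 - 2λ + 10 = 0.
Eigenvalues λ = 1 ± 3i (complex conjugate pair).
For λ=1+3i: an eigenvector is (1,1) - i(-2,-1) = (1 + 2i, 1 + i).
A real fundamental pair from Re and Im of e^((1+3i)t)v: X_1 = e^(t)(cos(3t)·(1,1) + sin(3t)·(-2,-1)), X_2 = e^(t)(sin(3t)·(1,1) - cos(3t)·(-2,-1)).
General solution: K_1X_1 + K_2X_2.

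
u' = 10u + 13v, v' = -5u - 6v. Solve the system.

u(t) = -3C_1e^(2t)sin(t) - 2C_1e^(2t)cos(t) - 2C_2e^(2t)sin(t) + 3C_2e^(2t)cos(t), v(t) = 2C_1e^(2t)sin(t) + C_1e^(2t)cos(t) + C_2e^(2t)sin(t) - 2C_2e^(2t)cos(t)

Coefficient matrix A = [[10, 13], [-5, -6]].
Characteristic polynomial det(A - λI) = λ^2 - 4λ + 5 = 0.
Eigenvalues λ = 2 ± i (complex conjugate pair).
For λ=2+i: an eigenvector is (-2,1) - i(-3,2) = (-2 + 3i, 1 - 2i).
A real fundamental pair from Re and Im of e^((2+i)t)v: X_1 = e^(2t)(cos(t)·(-2,1) + sin(t)·(-3,2)), X_2 = e^(2t)(sin(t)·(-2,1) - cos(t)·(-3,2)).
General solution: C_1X_1 + C_2X_2.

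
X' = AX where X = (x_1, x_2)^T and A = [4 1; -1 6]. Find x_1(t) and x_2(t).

Coefficient matrix A = [[4, 1], [-1, 6]].
Characteristic polynomial det(A - λI) = λ^2 - 10λ + 25 = 0.
Single eigenvalue λ = 5 with algebraic multiplicity 2.
Eigenvector v = (-1,-1); generalized eigenvector w with (A-λI)w=v is (3,2).
General solution: e^(5t)[K_1·v + K_2·(t·v + w)].

x_1(t) = -K_1e^(5t) - K_2te^(5t) + 3K_2e^(5t), x_2(t) = -K_1e^(5t) - K_2te^(5t) + 2K_2e^(5t)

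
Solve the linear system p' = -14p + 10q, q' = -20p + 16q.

Coefficient matrix A = [[-14, 10], [-20, 16]].
Characteristic polynomial det(A - λI) = λ^2 - 2λ - 24 = 0.
Eigenvalues λ = 6, -4.
For λ=6: (A-λI) row 1 is [-20, 10], so an eigenvector is (1, 2).
For λ=-4: (A-λI) row 1 is [-10, 10], so an eigenvector is (1, 1).
General solution: C_1e^(6t)(1,2) + C_2e^(-4t)(1,1).

p(t) = C_1e^(6t) + C_2e^(-4t), q(t) = 2C_1e^(6t) + C_2e^(-4t)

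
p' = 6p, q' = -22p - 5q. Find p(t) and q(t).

Coefficient matrix A = [[6, 0], [-22, -5]].
Characteristic polynomial det(A - λI) = λ^2 - λ - 30 = 0.
Eigenvalues λ = -5, 6.
For λ=-5: (A-λI) row 1 is [11, 0], so an eigenvector is (0, -1).
For λ=6: (A-λI) row 2 is [-22, -11], so an eigenvector is (-1, 2).
General solution: c_1e^(-5t)(0,-1) + c_2e^(6t)(-1,2).

p(t) = -c_2e^(6t), q(t) = -c_1e^(-5t) + 2c_2e^(6t)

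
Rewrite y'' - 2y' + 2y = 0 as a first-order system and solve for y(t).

y(t) = K_1e^(t)cos(t) + K_2e^(t)sin(t)

Let x_1 = y, x_2 = y'. Then x_1' = x_2 and x_2' = -2x_1 + 2x_2.
A = [[0,1],[-2,2]]; det(A-λI) = λ^2 - 2λ + 2.
Eigenvalues λ = 1 ± i.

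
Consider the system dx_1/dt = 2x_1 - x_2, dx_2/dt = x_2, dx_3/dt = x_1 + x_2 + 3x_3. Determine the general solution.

Coefficient matrix A = [[2, -1, 0], [0, 1, 0], [1, 1, 3]].
det(A - λI) = 0 gives eigenvalues λ = 3, 2, 1.
For λ=3: eigenvector (0,0,1).
For λ=2: eigenvector (-1,0,1).
For λ=1: eigenvector (-1,-1,1).
General solution: K_1e^(3t)(0,0,1) + K_2e^(2t)(-1,0,1) + K_3e^(t)(-1,-1,1).

x_1(t) = -K_2e^(2t) - K_3e^(t), x_2(t) = -K_3e^(t), x_3(t) = K_1e^(3t) + K_2e^(2t) + K_3e^(t)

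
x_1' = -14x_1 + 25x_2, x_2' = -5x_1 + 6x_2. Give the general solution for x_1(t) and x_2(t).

Coefficient matrix A = [[-14, 25], [-5, 6]].
Characteristic polynomial det(A - λI) = λ^2 + 8λ + 41 = 0.
Eigenvalues λ = -4 ± 5i (complex conjugate pair).
For λ=-4+5i: an eigenvector is (-1,0) - i(2,1) = (-1 - 2i, 0 - i).
A real fundamental pair from Re and Im of e^((-4+5i)t)v: X_1 = e^(-4t)(cos(5t)·(-1,0) + sin(5t)·(2,1)), X_2 = e^(-4t)(sin(5t)·(-1,0) - cos(5t)·(2,1)).
General solution: C_1X_1 + C_2X_2.

x_1(t) = 2C_1e^(-4t)sin(5t) - C_1e^(-4t)cos(5t) - C_2e^(-4t)sin(5t) - 2C_2e^(-4t)cos(5t), x_2(t) = C_1e^(-4t)sin(5t) - C_2e^(-4t)cos(5t)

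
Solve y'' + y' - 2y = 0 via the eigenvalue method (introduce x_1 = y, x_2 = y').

Let x_1 = y, x_2 = y'. Then x_1' = x_2 and x_2' = 2x_1 - x_2.
A = [[0,1],[2,-1]]; det(A-λI) = λ^2 + λ - 2.
Eigenvalues λ = 1, -2 with eigenvectors (1,1), (1,-2).

y(t) = K_1e^(t) + K_2e^(-2t)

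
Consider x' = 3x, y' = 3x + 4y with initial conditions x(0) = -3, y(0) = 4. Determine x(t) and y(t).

x(t) = -3e^(3t), y(t) = -5e^(4t) + 9e^(3t)

Coefficient matrix A = [[3, 0], [3, 4]].
Characteristic polynomial det(A - λI) = λ^2 - 7λ + 12 = 0.
Eigenvalues λ = 4, 3.
For λ=4: (A-λI) row 1 is [-1, 0], so an eigenvector is (0, 1).
For λ=3: (A-λI) row 2 is [3, 1], so an eigenvector is (-1, 3).
General solution: C_1e^(4t)(0,1) + C_2e^(3t)(-1,3).
Applying x(0)=-3, y(0)=4 gives C_1=-5, C_2=3.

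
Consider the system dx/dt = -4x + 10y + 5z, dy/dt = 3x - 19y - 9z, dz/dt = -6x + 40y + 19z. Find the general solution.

x(t) = K_1e^(-4t) + K_3e^(t), y(t) = -K_1e^(-4t) + K_2e^(-t) - 3K_3e^(t), z(t) = 2K_1e^(-4t) - 2K_2e^(-t) + 7K_3e^(t)

Coefficient matrix A = [[-4, 10, 5], [3, -19, -9], [-6, 40, 19]].
det(A - λI) = 0 gives eigenvalues λ = -4, -1, 1.
For λ=-4: eigenvector (1,-1,2).
For λ=-1: eigenvector (0,1,-2).
For λ=1: eigenvector (1,-3,7).
General solution: K_1e^(-4t)(1,-1,2) + K_2e^(-t)(0,1,-2) + K_3e^(t)(1,-3,7).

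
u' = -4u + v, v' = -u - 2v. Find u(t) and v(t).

Coefficient matrix A = [[-4, 1], [-1, -2]].
Characteristic polynomial det(A - λI) = λ^2 + 6λ + 9 = 0.
Single eigenvalue λ = -3 with algebraic multiplicity 2.
Eigenvector v = (-1,-1); generalized eigenvector w with (A-λI)w=v is (3,2).
General solution: e^(-3t)[K_1·v + K_2·(t·v + w)].

u(t) = -K_1e^(-3t) - K_2te^(-3t) + 3K_2e^(-3t), v(t) = -K_1e^(-3t) - K_2te^(-3t) + 2K_2e^(-3t)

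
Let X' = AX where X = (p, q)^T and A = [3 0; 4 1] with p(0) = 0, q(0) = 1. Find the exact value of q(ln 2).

A = [[3,0],[4,1]]; eigenvalues λ = 3, 1.
Eigenvectors: (1,2) for λ=3, (0,-1) for λ=1.
From the initial condition, c_1 = 0, c_2 = -1.
q(ln 2) = (0)(2^3)(2) + (-1)(2^1)(-1) = 2.

2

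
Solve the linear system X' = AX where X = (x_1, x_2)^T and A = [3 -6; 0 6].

x_1(t) = C_1e^(3t) - 2C_2e^(6t), x_2(t) = C_2e^(6t)

Coefficient matrix A = [[3, -6], [0, 6]].
Characteristic polynomial det(A - λI) = λ^2 - 9λ + 18 = 0.
Eigenvalues λ = 3, 6.
For λ=3: (A-λI) row 1 is [0, -6], so an eigenvector is (1, 0).
For λ=6: (A-λI) row 1 is [-3, -6], so an eigenvector is (-2, 1).
General solution: C_1e^(3t)(1,0) + C_2e^(6t)(-2,1).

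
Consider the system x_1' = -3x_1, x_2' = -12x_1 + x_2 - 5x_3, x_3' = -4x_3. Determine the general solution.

Coefficient matrix A = [[-3, 0, 0], [-12, 1, -5], [0, 0, -4]].
det(A - λI) = 0 gives eigenvalues λ = -4, 1, -3.
For λ=-4: eigenvector (0,1,1).
For λ=1: eigenvector (0,1,0).
For λ=-3: eigenvector (1,3,0).
General solution: c_1e^(-4t)(0,1,1) + c_2e^(t)(0,1,0) + c_3e^(-3t)(1,3,0).

x_1(t) = c_3e^(-3t), x_2(t) = c_1e^(-4t) + c_2e^(t) + 3c_3e^(-3t), x_3(t) = c_1e^(-4t)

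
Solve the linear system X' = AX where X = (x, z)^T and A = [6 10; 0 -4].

Coefficient matrix A = [[6, 10], [0, -4]].
Characteristic polynomial det(A - λI) = λ^2 - 2λ - 24 = 0.
Eigenvalues λ = -4, 6.
For λ=-4: (A-λI) row 1 is [10, 10], so an eigenvector is (-1, 1).
For λ=6: (A-λI) row 1 is [0, 10], so an eigenvector is (1, 0).
General solution: K_1e^(-4t)(-1,1) + K_2e^(6t)(1,0).

x(t) = -K_1e^(-4t) + K_2e^(6t), z(t) = K_1e^(-4t)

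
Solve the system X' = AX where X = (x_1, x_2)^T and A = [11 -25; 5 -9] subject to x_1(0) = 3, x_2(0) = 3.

Coefficient matrix A = [[11, -25], [5, -9]].
Characteristic polynomial det(A - λI) = λ^2 - 2λ + 26 = 0.
Eigenvalues λ = 1 ± 5i (complex conjugate pair).
For λ=1+5i: an eigenvector is (2,1) - i(-1,0) = (2 + i, 1).
A real fundamental pair from Re and Im of e^((1+5i)t)v: X_1 = e^(t)(cos(5t)·(2,1) + sin(5t)·(-1,0)), X_2 = e^(t)(sin(5t)·(2,1) - cos(5t)·(-1,0)).
General solution: c_1X_1 + c_2X_2.
Applying x_1(0)=3, x_2(0)=3 gives c_1=3, c_2=-3.

x_1(t) = -9e^(t)sin(5t) + 3e^(t)cos(5t), x_2(t) = -3e^(t)sin(5t) + 3e^(t)cos(5t)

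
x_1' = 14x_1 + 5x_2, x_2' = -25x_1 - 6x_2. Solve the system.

x_1(t) = -c_1e^(4t)sin(5t) + c_2e^(4t)cos(5t), x_2(t) = 2c_1e^(4t)sin(5t) - c_1e^(4t)cos(5t) - c_2e^(4t)sin(5t) - 2c_2e^(4t)cos(5t)

Coefficient matrix A = [[14, 5], [-25, -6]].
Characteristic polynomial det(A - λI) = λ^2 - 8λ + 41 = 0.
Eigenvalues λ = 4 ± 5i (complex conjugate pair).
For λ=4+5i: an eigenvector is (0,-1) - i(-1,2) = (0 + i, -1 - 2i).
A real fundamental pair from Re and Im of e^((4+5i)t)v: X_1 = e^(4t)(cos(5t)·(0,-1) + sin(5t)·(-1,2)), X_2 = e^(4t)(sin(5t)·(0,-1) - cos(5t)·(-1,2)).
General solution: c_1X_1 + c_2X_2.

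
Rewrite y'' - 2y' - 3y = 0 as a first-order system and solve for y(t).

Let x_1 = y, x_2 = y'. Then x_1' = x_2 and x_2' = 3x_1 + 2x_2.
A = [[0,1],[3,2]]; det(A-λI) = λ^2 - 2λ - 3.
Eigenvalues λ = -1, 3 with eigenvectors (1,-1), (1,3).

y(t) = K_1e^(-t) + K_2e^(3t)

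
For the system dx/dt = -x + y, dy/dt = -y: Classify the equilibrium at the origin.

stable improper node

A = [[-1,1],[0,-1]]; det(A-λI) = λ^2 + 2λ + 1.
repeated λ = -1 with a single eigenvector.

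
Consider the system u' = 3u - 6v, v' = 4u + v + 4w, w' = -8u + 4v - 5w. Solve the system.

u(t) = C_1e^(-3t) + 3C_2e^(-t) - C_3e^(3t), v(t) = C_1e^(-3t) + 2C_2e^(-t), w(t) = -2C_1e^(-3t) - 4C_2e^(-t) + C_3e^(3t)

Coefficient matrix A = [[3, -6, 0], [4, 1, 4], [-8, 4, -5]].
det(A - λI) = 0 gives eigenvalues λ = -3, -1, 3.
For λ=-3: eigenvector (1,1,-2).
For λ=-1: eigenvector (3,2,-4).
For λ=3: eigenvector (-1,0,1).
General solution: C_1e^(-3t)(1,1,-2) + C_2e^(-t)(3,2,-4) + C_3e^(3t)(-1,0,1).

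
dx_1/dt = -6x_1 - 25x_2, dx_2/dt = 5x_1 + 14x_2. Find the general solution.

x_1(t) = -2c_1e^(4t)sin(5t) + c_1e^(4t)cos(5t) + c_2e^(4t)sin(5t) + 2c_2e^(4t)cos(5t), x_2(t) = c_1e^(4t)sin(5t) - c_2e^(4t)cos(5t)

Coefficient matrix A = [[-6, -25], [5, 14]].
Characteristic polynomial det(A - λI) = λ^2 - 8λ + 41 = 0.
Eigenvalues λ = 4 ± 5i (complex conjugate pair).
For λ=4+5i: an eigenvector is (1,0) - i(-2,1) = (1 + 2i, 0 - i).
A real fundamental pair from Re and Im of e^((4+5i)t)v: X_1 = e^(4t)(cos(5t)·(1,0) + sin(5t)·(-2,1)), X_2 = e^(4t)(sin(5t)·(1,0) - cos(5t)·(-2,1)).
General solution: c_1X_1 + c_2X_2.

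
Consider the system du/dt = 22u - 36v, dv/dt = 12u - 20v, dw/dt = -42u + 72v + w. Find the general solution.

Coefficient matrix A = [[22, -36, 0], [12, -20, 0], [-42, 72, 1]].
det(A - λI) = 0 gives eigenvalues λ = -2, 4, 1.
For λ=-2: eigenvector (-3,-2,6).
For λ=4: eigenvector (2,1,-4).
For λ=1: eigenvector (0,0,1).
General solution: K_1e^(-2t)(-3,-2,6) + K_2e^(4t)(2,1,-4) + K_3e^(t)(0,0,1).

u(t) = -3K_1e^(-2t) + 2K_2e^(4t), v(t) = -2K_1e^(-2t) + K_2e^(4t), w(t) = 6K_1e^(-2t) - 4K_2e^(4t) + K_3e^(t)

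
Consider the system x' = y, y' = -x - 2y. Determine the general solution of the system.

Coefficient matrix A = [[0, 1], [-1, -2]].
Characteristic polynomial det(A - λI) = λ^2 + 2λ + 1 = 0.
Single eigenvalue λ = -1 with algebraic multiplicity 2.
Eigenvector v = (1,-1); generalized eigenvector w with (A-λI)w=v is (-2,3).
General solution: e^(-t)[K_1·v + K_2·(t·v + w)].

x(t) = K_1e^(-t) + K_2te^(-t) - 2K_2e^(-t), y(t) = -K_1e^(-t) - K_2te^(-t) + 3K_2e^(-t)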